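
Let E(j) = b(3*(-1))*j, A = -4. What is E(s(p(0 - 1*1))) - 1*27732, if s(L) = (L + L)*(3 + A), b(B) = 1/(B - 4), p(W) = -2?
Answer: -194128/7 ≈ -27733.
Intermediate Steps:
b(B) = 1/(-4 + B)
s(L) = -2*L (s(L) = (L + L)*(3 - 4) = (2*L)*(-1) = -2*L)
E(j) = -j/7 (E(j) = j/(-4 + 3*(-1)) = j/(-4 - 3) = j/(-7) = -j/7)
E(s(p(0 - 1*1))) - 1*27732 = -(-2)*(-2)/7 - 1*27732 = -⅐*4 - 27732 = -4/7 - 27732 = -194128/7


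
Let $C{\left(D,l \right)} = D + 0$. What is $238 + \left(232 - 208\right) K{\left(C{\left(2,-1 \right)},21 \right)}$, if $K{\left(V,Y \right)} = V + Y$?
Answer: $790$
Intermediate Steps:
$C{\left(D,l \right)} = D$
$238 + \left(232 - 208\right) K{\left(C{\left(2,-1 \right)},21 \right)} = 238 + \left(232 - 208\right) \left(2 + 21\right) = 238 + \left(232 - 208\right) 23 = 238 + 24 \cdot 23 = 238 + 552 = 790$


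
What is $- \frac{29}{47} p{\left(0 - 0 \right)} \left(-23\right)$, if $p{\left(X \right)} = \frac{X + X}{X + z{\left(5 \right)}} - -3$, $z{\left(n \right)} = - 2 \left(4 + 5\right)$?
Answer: $\frac{2001}{47} \approx 42.574$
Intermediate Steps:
$z{\left(n \right)} = -18$ ($z{\left(n \right)} = \left(-2\right) 9 = -18$)
$p{\left(X \right)} = 3 + \frac{2 X}{-18 + X}$ ($p{\left(X \right)} = \frac{X + X}{X - 18} - -3 = \frac{2 X}{-18 + X} + 3 = 3 + \frac{2 X}{-18 + X}$)
$- \frac{29}{47} p{\left(0 - 0 \right)} \left(-23\right) = - \frac{29}{47} \frac{-54 + 5 \left(0 - 0\right)}{-18 + \left(0 - 0\right)} \left(-23\right) = \left(-29\right) \frac{1}{47} \frac{-54 + 5 \left(0 + 0\right)}{-18 + \left(0 + 0\right)} \left(-23\right) = - \frac{29 \frac{-54 + 5 \cdot 0}{-18 + 0}}{47} \left(-23\right) = - \frac{29 \frac{-54 + 0}{-18}}{47} \left(-23\right) = - \frac{29 \left(\left(- \frac{1}{18}\right) \left(-54\right)\right)}{47} \left(-23\right) = \left(- \frac{29}{47}\right) 3 \left(-23\right) = \left(- \frac{87}{47}\right) \left(-23\right) = \frac{2001}{47}$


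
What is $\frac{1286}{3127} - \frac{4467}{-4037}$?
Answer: $\frac{19159891}{12623699} \approx 1.5178$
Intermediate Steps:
$\frac{1286}{3127} - \frac{4467}{-4037} = 1286 \cdot \frac{1}{3127} - - \frac{4467}{4037} = \frac{1286}{3127} + \frac{4467}{4037} = \frac{19159891}{12623699}$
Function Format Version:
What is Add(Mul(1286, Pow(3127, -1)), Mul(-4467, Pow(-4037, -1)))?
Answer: Rational(19159891, 12623699) ≈ 1.5178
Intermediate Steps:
Add(Mul(1286, Pow(3127, -1)), Mul(-4467, Pow(-4037, -1))) = Add(Mul(1286, Rational(1, 3127)), Mul(-4467, Rational(-1, 4037))) = Add(Rational(1286, 3127), Rational(4467, 4037)) = Rational(19159891, 12623699)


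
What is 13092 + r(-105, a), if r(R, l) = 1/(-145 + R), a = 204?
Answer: 3272999/250 ≈ 13092.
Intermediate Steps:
13092 + r(-105, a) = 13092 + 1/(-145 - 105) = 13092 + 1/(-250) = 13092 - 1/250 = 3272999/250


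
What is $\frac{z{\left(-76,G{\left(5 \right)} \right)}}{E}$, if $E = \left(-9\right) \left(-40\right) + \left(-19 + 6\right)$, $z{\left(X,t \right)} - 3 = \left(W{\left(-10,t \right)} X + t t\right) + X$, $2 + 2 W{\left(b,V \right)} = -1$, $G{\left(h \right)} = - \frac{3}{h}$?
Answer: $\frac{1034}{8675} \approx 0.11919$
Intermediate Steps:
$W{\left(b,V \right)} = - \frac{3}{2}$ ($W{\left(b,V \right)} = -1 + \frac{1}{2} \left(-1\right) = -1 - \frac{1}{2} = - \frac{3}{2}$)
$z{\left(X,t \right)} = 3 + t^{2} - \frac{X}{2}$ ($z{\left(X,t \right)} = 3 + \left(\left(- \frac{3 X}{2} + t t\right) + X\right) = 3 + \left(\left(- \frac{3 X}{2} + t^{2}\right) + X\right) = 3 + \left(\left(t^{2} - \frac{3 X}{2}\right) + X\right) = 3 - \left(\frac{X}{2} - t^{2}\right) = 3 + t^{2} - \frac{X}{2}$)
$E = 347$ ($E = 360 - 13 = 347$)
$\frac{z{\left(-76,G{\left(5 \right)} \right)}}{E} = \frac{3 + \left(- \frac{3}{5}\right)^{2} - -38}{347} = \left(3 + \left(\left(-3\right) \frac{1}{5}\right)^{2} + 38\right) \frac{1}{347} = \left(3 + \left(- \frac{3}{5}\right)^{2} + 38\right) \frac{1}{347} = \left(3 + \frac{9}{25} + 38\right) \frac{1}{347} = \frac{1034}{25} \cdot \frac{1}{347} = \frac{1034}{8675}$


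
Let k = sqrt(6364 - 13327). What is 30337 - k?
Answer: 30337 - I*sqrt(6963) ≈ 30337.0 - 83.445*I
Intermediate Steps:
k = I*sqrt(6963) (k = sqrt(-6963) = I*sqrt(6963) ≈ 83.445*I)
30337 - k = 30337 - I*sqrt(6963)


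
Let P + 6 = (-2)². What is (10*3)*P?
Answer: -60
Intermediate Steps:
P = -2 (P = -6 + (-2)² = -6 + 4 = -2)
(10*3)*P = (10*3)*(-2) = 30*(-2) = -60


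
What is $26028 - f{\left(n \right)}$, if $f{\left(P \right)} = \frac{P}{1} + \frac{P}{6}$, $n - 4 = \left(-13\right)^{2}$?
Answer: $\frac{154957}{6} \approx 25826.0$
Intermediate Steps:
$n = 173$ ($n = 4 + \left(-13\right)^{2} = 4 + 169 = 173$)
$f{\left(P \right)} = \frac{7 P}{6}$ ($f{\left(P \right)} = P 1 + P \frac{1}{6} = P + \frac{P}{6} = \frac{7 P}{6}$)
$26028 - f{\left(n \right)} = 26028 - \frac{7}{6} \cdot 173 = 26028 - \frac{1211}{6} = \frac{154957}{6}$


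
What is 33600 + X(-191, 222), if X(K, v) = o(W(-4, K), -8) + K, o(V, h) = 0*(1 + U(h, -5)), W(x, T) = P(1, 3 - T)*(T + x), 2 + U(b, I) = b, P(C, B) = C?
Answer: 33409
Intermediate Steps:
U(b, I) = -2 + b
W(x, T) = T + x (W(x, T) = 1*(T + x) = T + x)
o(V, h) = 0 (o(V, h) = 0*(1 + (-2 + h)) = 0*(-1 + h) = 0)
X(K, v) = K (X(K, v) = 0 + K = K)
33600 + X(-191, 222) = 33600 - 191 = 33409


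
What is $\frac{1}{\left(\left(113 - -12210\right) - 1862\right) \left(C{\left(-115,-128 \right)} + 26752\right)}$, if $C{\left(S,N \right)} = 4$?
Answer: $\frac{1}{279894516} \approx 3.5728 \cdot 10^{-9}$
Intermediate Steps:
$\frac{1}{\left(\left(113 - -12210\right) - 1862\right) \left(C{\left(-115,-128 \right)} + 26752\right)} = \frac{1}{\left(\left(113 - -12210\right) - 1862\right) \left(4 + 26752\right)} = \frac{1}{\left(\left(113 + 12210\right) - 1862\right) 26756} = \frac{1}{\left(12323 - 1862\right) 26756} = \frac{1}{10461 \cdot 26756} = \frac{1}{279894516}$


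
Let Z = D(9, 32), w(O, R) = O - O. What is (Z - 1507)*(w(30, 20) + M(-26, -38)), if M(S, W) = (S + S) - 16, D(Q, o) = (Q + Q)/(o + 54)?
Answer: 4405856/43 ≈ 1.0246e+5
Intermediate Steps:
D(Q, o) = 2*Q/(54 + o) (D(Q, o) = (2*Q)/(54 + o) = 2*Q/(54 + o))
w(O, R) = 0
Z = 9/43 (Z = 2*9/(54 + 32) = 2*9/86 = 2*9*(1/86) = 9/43 ≈ 0.20930)
M(S, W) = -16 + 2*S (M(S, W) = 2*S - 16 = -16 + 2*S)
(Z - 1507)*(w(30, 20) + M(-26, -38)) = (9/43 - 1507)*(0 + (-16 + 2*(-26))) = -64792*(0 + (-16 - 52))/43 = -64792*(0 - 68)/43 = -64792/43*(-68) = 4405856/43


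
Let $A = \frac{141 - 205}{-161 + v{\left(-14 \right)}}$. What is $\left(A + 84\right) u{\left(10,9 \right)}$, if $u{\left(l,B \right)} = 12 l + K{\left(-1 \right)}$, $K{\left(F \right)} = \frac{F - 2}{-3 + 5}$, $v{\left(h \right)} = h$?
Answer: $\frac{1749534}{175} \approx 9997.3$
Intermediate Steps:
$K{\left(F \right)} = -1 + \frac{F}{2}$ ($K{\left(F \right)} = \frac{-2 + F}{2} = \left(-2 + F\right) \frac{1}{2} = -1 + \frac{F}{2}$)
$u{\left(l,B \right)} = - \frac{3}{2} + 12 l$ ($u{\left(l,B \right)} = 12 l + \left(-1 + \frac{1}{2} \left(-1\right)\right) = 12 l - \frac{3}{2} = - \frac{3}{2} + 12 l$)
$A = \frac{64}{175}$ ($A = \frac{141 - 205}{-161 - 14} = - \frac{64}{-175} = \left(-64\right) \left(- \frac{1}{175}\right) = \frac{64}{175} \approx 0.36571$)
$\left(A + 84\right) u{\left(10,9 \right)} = \left(\frac{64}{175} + 84\right) \left(- \frac{3}{2} + 12 \cdot 10\right) = \frac{14764 \left(- \frac{3}{2} + 120\right)}{175} = \frac{14764}{175} \cdot \frac{237}{2} = \frac{1749534}{175}$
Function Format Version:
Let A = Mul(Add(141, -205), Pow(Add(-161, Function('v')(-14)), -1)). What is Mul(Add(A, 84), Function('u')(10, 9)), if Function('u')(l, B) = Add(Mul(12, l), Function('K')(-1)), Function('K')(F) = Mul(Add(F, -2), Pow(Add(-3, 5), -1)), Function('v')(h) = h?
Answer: Rational(1749534, 175) ≈ 9997.3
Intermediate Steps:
Function('K')(F) = Add(-1, Mul(Rational(1, 2), F)) (Function('K')(F) = Mul(Add(-2, F), Pow(2, -1)) = Mul(Add(-2, F), Rational(1, 2)) = Add(-1, Mul(Rational(1, 2), F)))
Function('u')(l, B) = Add(Rational(-3, 2), Mul(12, l)) (Function('u')(l, B) = Add(Mul(12, l), Add(-1, Mul(Rational(1, 2), -1))) = Add(Mul(12, l), Add(-1, Rational(-1, 2))) = Add(Mul(12, l), Rational(-3, 2)) = Add(Rational(-3, 2), Mul(12, l)))
A = Rational(64, 175) (A = Mul(Add(141, -205), Pow(Add(-161, -14), -1)) = Mul(-64, Pow(-175, -1)) = Mul(-64, Rational(-1, 175)) = Rational(64, 175) ≈ 0.36571)
Mul(Add(A, 84), Function('u')(10, 9)) = Mul(Add(Rational(64, 175), 84), Add(Rational(-3, 2), Mul(12, 10))) = Mul(Rational(14764, 175), Add(Rational(-3, 2), 120)) = Mul(Rational(14764, 175), Rational(237, 2)) = Rational(1749534, 175)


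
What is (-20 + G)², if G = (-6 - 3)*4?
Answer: 3136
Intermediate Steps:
G = -36 (G = -9*4 = -36)
(-20 + G)² = (-20 - 36)² = (-56)² = 3136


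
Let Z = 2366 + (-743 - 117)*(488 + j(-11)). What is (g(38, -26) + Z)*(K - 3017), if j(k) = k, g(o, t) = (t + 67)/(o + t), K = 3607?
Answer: -1443791065/6 ≈ -2.4063e+8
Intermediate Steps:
g(o, t) = (67 + t)/(o + t)
Z = -407854 (Z = 2366 + (-743 - 117)*(488 - 11) = 2366 - 860*477 = 2366 - 410220 = -407854)
(g(38, -26) + Z)*(K - 3017) = ((67 - 26)/(38 - 26) - 407854)*(3607 - 3017) = (41/12 - 407854)*590 = -4894207/12*590 = -1443791065/6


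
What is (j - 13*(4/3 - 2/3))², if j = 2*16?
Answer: 4900/9 ≈ 544.44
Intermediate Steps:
j = 32
(j - 13*(4/3 - 2/3))² = (32 - 13*(4/3 - 2/3))² = (32 - 13*(4*(⅓) - 2*⅓))² = (32 - 13*(4/3 - ⅔))² = (32 - 13*⅔)² = (32 - 26/3)² = (70/3)² = 4900/9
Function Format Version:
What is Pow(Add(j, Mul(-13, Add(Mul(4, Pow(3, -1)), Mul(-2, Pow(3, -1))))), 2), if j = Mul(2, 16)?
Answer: Rational(4900, 9) ≈ 544.44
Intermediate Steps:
j = 32
Pow(Add(j, Mul(-13, Add(Mul(4, Pow(3, -1)), Mul(-2, Pow(3, -1))))), 2) = Pow(Add(32, Mul(-13, Add(Mul(4, Pow(3, -1)), Mul(-2, Pow(3, -1))))), 2) = Pow(Add(32, Mul(-13, Add(Mul(4, Rational(1, 3)), Mul(-2, Rational(1, 3))))), 2) = Pow(Add(32, Mul(-13, Add(Rational(4, 3), Rational(-2, 3)))), 2) = Pow(Add(32, Mul(-13, Rational(2, 3))), 2) = Pow(Add(32, Rational(-26, 3)), 2) = Pow(Rational(70, 3), 2) = Rational(4900, 9)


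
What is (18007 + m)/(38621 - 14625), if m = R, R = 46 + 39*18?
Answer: 18755/23996 ≈ 0.78159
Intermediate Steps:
R = 748 (R = 46 + 702 = 748)
m = 748
(18007 + m)/(38621 - 14625) = (18007 + 748)/(38621 - 14625) = 18755/23996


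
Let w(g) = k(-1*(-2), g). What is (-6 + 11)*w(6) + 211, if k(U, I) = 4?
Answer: 231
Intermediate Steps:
w(g) = 4
(-6 + 11)*w(6) + 211 = (-6 + 11)*4 + 211 = 5*4 + 211 = 20 + 211 = 231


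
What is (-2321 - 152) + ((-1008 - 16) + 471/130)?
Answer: -454139/130 ≈ -3493.4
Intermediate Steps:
(-2321 - 152) + ((-1008 - 16) + 471/130) = -2473 + (-1024 + 471*(1/130)) = -2473 + (-1024 + 471/130) = -2473 - 132649/130 = -454139/130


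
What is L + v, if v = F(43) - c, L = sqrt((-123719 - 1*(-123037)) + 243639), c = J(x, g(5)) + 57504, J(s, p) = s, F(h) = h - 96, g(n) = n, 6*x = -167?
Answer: -345175/6 + sqrt(242957) ≈ -57036.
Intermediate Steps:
x = -167/6 (x = (1/6)*(-167) = -167/6 ≈ -27.833)
F(h) = -96 + h
c = 344857/6 (c = -167/6 + 57504 = 344857/6 ≈ 57476.)
L = sqrt(242957) (L = sqrt((-123719 + 123037) + 243639) = sqrt(-682 + 243639) = sqrt(242957) ≈ 492.91)
v = -345175/6 (v = (-96 + 43) - 1*344857/6 = -53 - 344857/6 = -345175/6 ≈ -57529.)
L + v = sqrt(242957) - 345175/6 = -345175/6 + sqrt(242957)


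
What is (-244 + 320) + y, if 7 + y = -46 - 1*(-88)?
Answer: 111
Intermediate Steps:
y = 35 (y = -7 + (-46 - 1*(-88)) = -7 + (-46 + 88) = -7 + 42 = 35)
(-244 + 320) + y = (-244 + 320) + 35 = 76 + 35 = 111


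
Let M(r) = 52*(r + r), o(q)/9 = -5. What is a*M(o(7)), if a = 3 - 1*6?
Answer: 14040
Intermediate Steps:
a = -3 (a = 3 - 6 = -3)
o(q) = -45 (o(q) = 9*(-5) = -45)
M(r) = 104*r (M(r) = 52*(2*r) = 104*r)
a*M(o(7)) = -312*(-45) = -3*(-4680) = 14040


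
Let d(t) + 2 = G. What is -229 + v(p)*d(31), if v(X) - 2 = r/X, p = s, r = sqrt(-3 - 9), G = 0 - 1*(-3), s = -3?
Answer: -227 - 2*I*sqrt(3)/3 ≈ -227.0 - 1.1547*I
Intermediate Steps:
G = 3 (G = 0 + 3 = 3)
r = 2*I*sqrt(3) (r = sqrt(-12) = 2*I*sqrt(3) ≈ 3.4641*I)
p = -3
d(t) = 1 (d(t) = -2 + 3 = 1)
v(X) = 2 + 2*I*sqrt(3)/X (v(X) = 2 + (2*I*sqrt(3))/X = 2 + 2*I*sqrt(3)/X)
-229 + v(p)*d(31) = -229 + (2 + 2*I*sqrt(3)/(-3))*1 = -229 + (2 + 2*I*sqrt(3)*(-1/3))*1 = -229 + (2 - 2*I*sqrt(3)/3)*1 = -229 + (2 - 2*I*sqrt(3)/3) = -227 - 2*I*sqrt(3)/3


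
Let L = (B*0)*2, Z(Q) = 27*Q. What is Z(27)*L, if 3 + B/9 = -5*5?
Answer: 0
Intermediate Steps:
B = -252 (B = -27 + 9*(-5*5) = -27 + 9*(-25) = -27 - 225 = -252)
L = 0 (L = -252*0*2 = 0*2 = 0)
Z(27)*L = (27*27)*0 = 729*0 = 0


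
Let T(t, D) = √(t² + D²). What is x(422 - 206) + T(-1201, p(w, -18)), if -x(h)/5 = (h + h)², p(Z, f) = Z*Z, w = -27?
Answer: -933120 + √1973842 ≈ -9.3172e+5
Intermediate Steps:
p(Z, f) = Z²
T(t, D) = √(D² + t²)
x(h) = -20*h² (x(h) = -5*(h + h)² = -5*4*h² = -20*h²)
x(422 - 206) + T(-1201, p(w, -18)) = -20*(422 - 206)² + √(((-27)²)² + (-1201)²) = -20*216² + √(729² + 1442401) = -20*46656 + √(531441 + 1442401) = -933120 + √1973842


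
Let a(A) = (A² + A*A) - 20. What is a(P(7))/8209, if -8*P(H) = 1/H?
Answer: -31359/12871712 ≈ -0.0024363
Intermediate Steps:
P(H) = -1/(8*H)
a(A) = -20 + 2*A² (a(A) = (A² + A²) - 20 = 2*A² - 20 = -20 + 2*A²)
a(P(7))/8209 = (-20 + 2*(-⅛/7)²)/8209 = (-20 + 2*(-⅛*⅐)²)*(1/8209) = (-20 + 2*(-1/56)²)*(1/8209) = (-20 + 2*(1/3136))*(1/8209) = (-20 + 1/1568)*(1/8209) = -31359/1568*1/8209 = -31359/12871712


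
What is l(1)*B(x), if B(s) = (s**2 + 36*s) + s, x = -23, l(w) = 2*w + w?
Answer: -966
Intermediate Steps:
l(w) = 3*w
B(s) = s**2 + 37*s
l(1)*B(x) = (3*1)*(-23*(37 - 23)) = 3*(-23*14) = 3*(-322) = -966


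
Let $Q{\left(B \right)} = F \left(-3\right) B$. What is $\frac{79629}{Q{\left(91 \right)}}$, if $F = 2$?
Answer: $- \frac{26543}{182} \approx -145.84$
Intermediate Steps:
$Q{\left(B \right)} = - 6 B$ ($Q{\left(B \right)} = 2 \left(-3\right) B = - 6 B$)
$\frac{79629}{Q{\left(91 \right)}} = \frac{79629}{\left(-6\right) 91} = \frac{79629}{-546} = 79629 \left(- \frac{1}{546}\right) = - \frac{26543}{182}$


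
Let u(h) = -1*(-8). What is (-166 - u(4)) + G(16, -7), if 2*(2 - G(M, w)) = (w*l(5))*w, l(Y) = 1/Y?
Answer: -1769/10 ≈ -176.90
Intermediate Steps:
u(h) = 8
G(M, w) = 2 - w**2/10 (G(M, w) = 2 - w/5*w/2 = 2 - w**2/10)
(-166 - u(4)) + G(16, -7) = (-166 - 1*8) + (2 - 1/10*(-7)**2) = (-166 - 8) + (2 - 1/10*49) = -174 + (2 - 49/10) = -174 - 29/10 = -1769/10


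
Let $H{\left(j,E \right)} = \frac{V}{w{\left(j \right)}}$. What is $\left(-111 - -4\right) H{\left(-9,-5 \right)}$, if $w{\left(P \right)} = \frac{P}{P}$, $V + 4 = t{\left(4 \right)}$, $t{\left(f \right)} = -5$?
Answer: $963$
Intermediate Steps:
$V = -9$ ($V = -4 - 5 = -9$)
$w{\left(P \right)} = 1$
$H{\left(j,E \right)} = -9$ ($H{\left(j,E \right)} = - \frac{9}{1} = \left(-9\right) 1 = -9$)
$\left(-111 - -4\right) H{\left(-9,-5 \right)} = \left(-111 - -4\right) \left(-9\right) = \left(-111 + \left(-43 + 47\right)\right) \left(-9\right) = \left(-111 + 4\right) \left(-9\right) = \left(-107\right) \left(-9\right) = 963$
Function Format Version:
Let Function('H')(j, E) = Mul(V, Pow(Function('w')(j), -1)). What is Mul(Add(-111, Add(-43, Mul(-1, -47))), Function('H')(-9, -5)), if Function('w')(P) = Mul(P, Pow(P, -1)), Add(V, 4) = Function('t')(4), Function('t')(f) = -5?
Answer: 963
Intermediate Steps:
V = -9 (V = Add(-4, -5) = -9)
Function('w')(P) = 1
Function('H')(j, E) = -9 (Function('H')(j, E) = Mul(-9, Pow(1, -1)) = Mul(-9, 1) = -9)
Mul(Add(-111, Add(-43, Mul(-1, -47))), Function('H')(-9, -5)) = Mul(Add(-111, Add(-43, Mul(-1, -47))), -9) = Mul(Add(-111, Add(-43, 47)), -9) = Mul(Add(-111, 4), -9) = Mul(-107, -9) = 963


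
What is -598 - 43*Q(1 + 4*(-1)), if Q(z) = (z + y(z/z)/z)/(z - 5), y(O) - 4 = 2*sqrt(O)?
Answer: -4999/8 ≈ -624.88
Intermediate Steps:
y(O) = 4 + 2*sqrt(O)
Q(z) = (z + 6/z)/(-5 + z) (Q(z) = (z + (4 + 2*sqrt(z/z))/z)/(z - 5) = (z + (4 + 2*sqrt(1))/z)/(-5 + z) = (z + (4 + 2*1)/z)/(-5 + z) = (z + (4 + 2)/z)/(-5 + z) = (z + 6/z)/(-5 + z))
-598 - 43*Q(1 + 4*(-1)) = -598 - 43*(6 + (1 + 4*(-1))**2)/((1 + 4*(-1))*(-5 + (1 + 4*(-1)))) = -598 - 43*(6 + (1 - 4)**2)/((1 - 4)*(-5 + (1 - 4))) = -598 - 43*(6 + (-3)**2)/((-3)*(-5 - 3)) = -598 - (-43)*(6 + 9)/(3*(-8)) = -598 - (-43)*(-1)*15/(3*8) = -598 - 43*5/8 = -598 - 215/8 = -4999/8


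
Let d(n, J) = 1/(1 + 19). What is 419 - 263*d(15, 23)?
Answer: 8117/20 ≈ 405.85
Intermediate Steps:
d(n, J) = 1/20
419 - 263*d(15, 23) = 419 - 263*1/20 = 419 - 263/20 = 8117/20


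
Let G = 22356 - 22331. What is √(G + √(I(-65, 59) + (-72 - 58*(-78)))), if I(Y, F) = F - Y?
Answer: √(25 + 4*√286) ≈ 9.6253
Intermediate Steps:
G = 25
√(G + √(I(-65, 59) + (-72 - 58*(-78)))) = √(25 + √((59 - 1*(-65)) + (-72 - 58*(-78)))) = √(25 + √((59 + 65) + (-72 + 4524))) = √(25 + √(124 + 4452)) = √(25 + √4576) = √(25 + 4*√286)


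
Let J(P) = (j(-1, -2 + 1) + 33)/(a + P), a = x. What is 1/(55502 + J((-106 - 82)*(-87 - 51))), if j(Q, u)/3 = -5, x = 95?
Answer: 26039/1445216596 ≈ 1.8017e-5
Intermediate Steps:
j(Q, u) = -15 (j(Q, u) = 3*(-5) = -15)
a = 95
J(P) = 18/(95 + P) (J(P) = (-15 + 33)/(95 + P) = 18/(95 + P))
1/(55502 + J((-106 - 82)*(-87 - 51))) = 1/(55502 + 18/(95 + (-106 - 82)*(-87 - 51))) = 1/(55502 + 18/(95 - 188*(-138))) = 1/(55502 + 18/(95 + 25944)) = 1/(55502 + 18/26039) = 1/(1445216596/26039) = 26039/1445216596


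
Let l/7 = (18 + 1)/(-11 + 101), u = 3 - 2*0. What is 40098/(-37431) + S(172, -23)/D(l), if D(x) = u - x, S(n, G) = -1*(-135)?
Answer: 149764408/1709349 ≈ 87.615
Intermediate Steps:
u = 3 (u = 3 + 0 = 3)
l = 133/90 (l = 7*((18 + 1)/(-11 + 101)) = 7*(19/90) = 133/90 ≈ 1.4778)
S(n, G) = 135
D(x) = 3 - x
40098/(-37431) + S(172, -23)/D(l) = 40098/(-37431) + 135/(3 - 1*133/90) = 40098*(-1/37431) + 135/(3 - 133/90) = -13366/12477 + 135/(137/90) = -13366/12477 + 135*(90/137) = -13366/12477 + 12150/137 = 149764408/1709349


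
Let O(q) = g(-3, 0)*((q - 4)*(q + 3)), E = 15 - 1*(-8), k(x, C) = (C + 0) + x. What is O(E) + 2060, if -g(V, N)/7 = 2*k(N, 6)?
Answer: -39436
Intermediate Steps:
k(x, C) = C + x
E = 23 (E = 15 + 8 = 23)
g(V, N) = -84 - 14*N (g(V, N) = -14*(6 + N) = -7*(12 + 2*N) = -84 - 14*N)
O(q) = -84*(-4 + q)*(3 + q) (O(q) = (-84 - 14*0)*((q - 4)*(q + 3)) = (-84 + 0)*((-4 + q)*(3 + q)) = -84*(-4 + q)*(3 + q))
O(E) + 2060 = (1008 - 84*23² + 84*23) + 2060 = (1008 - 84*529 + 1932) + 2060 = (1008 - 44436 + 1932) + 2060 = -41496 + 2060 = -39436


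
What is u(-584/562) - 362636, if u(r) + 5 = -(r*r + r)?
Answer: -28634499213/78961 ≈ -3.6264e+5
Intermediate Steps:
u(r) = -5 - r - r**2 (u(r) = -5 - (r*r + r) = -5 - (r**2 + r) = -5 - (r + r**2) = -5 + (-r - r**2) = -5 - r - r**2)
u(-584/562) - 362636 = (-5 - (-584)/562 - (-584/562)**2) - 362636 = (-5 - (-584)/562 - (-584*1/562)**2) - 362636 = (-5 - 1*(-292/281) - (-292/281)**2) - 362636 = (-5 + 292/281 - 1*85264/78961) - 362636 = (-5 + 292/281 - 85264/78961) - 362636 = -398017/78961 - 362636 = -28634499213/78961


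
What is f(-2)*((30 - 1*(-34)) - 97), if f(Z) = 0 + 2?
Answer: -66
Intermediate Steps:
f(Z) = 2
f(-2)*((30 - 1*(-34)) - 97) = 2*((30 - 1*(-34)) - 97) = 2*((30 + 34) - 97) = 2*(64 - 97) = 2*(-33) = -66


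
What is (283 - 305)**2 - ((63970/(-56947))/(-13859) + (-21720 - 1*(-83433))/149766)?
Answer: 19053295680858881/39399863829106 ≈ 483.59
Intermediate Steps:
(283 - 305)**2 - ((63970/(-56947))/(-13859) + (-21720 - 1*(-83433))/149766) = (-22)**2 - ((63970*(-1/56947))*(-1/13859) + (-21720 + 83433)*(1/149766)) = 484 - (-63970/56947*(-1/13859) + 61713*(1/149766)) = 484 - (63970/789228473 + 20571/49922) = 484 - 1*16238412428423/39399863829106 = 484 - 16238412428423/39399863829106 = 19053295680858881/39399863829106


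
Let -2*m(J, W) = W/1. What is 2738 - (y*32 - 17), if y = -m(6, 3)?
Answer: 2707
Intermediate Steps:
m(J, W) = -W/2 (m(J, W) = -W/(2*1) = -W/2)
y = 3/2 (y = -(-1)*3/2 = -1*(-3/2) = 3/2 ≈ 1.5000)
2738 - (y*32 - 17) = 2738 - ((3/2)*32 - 17) = 2738 - (48 - 17) = 2738 - 1*31 = 2738 - 31 = 2707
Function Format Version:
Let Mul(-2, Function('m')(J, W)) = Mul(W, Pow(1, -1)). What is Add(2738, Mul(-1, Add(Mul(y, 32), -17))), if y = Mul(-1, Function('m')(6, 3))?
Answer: 2707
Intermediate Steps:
Function('m')(J, W) = Mul(Rational(-1, 2), W) (Function('m')(J, W) = Mul(Rational(-1, 2), Mul(W, Pow(1, -1))) = Mul(Rational(-1, 2), Mul(W, 1)) = Mul(Rational(-1, 2), W))
y = Rational(3, 2) (y = Mul(-1, Mul(Rational(-1, 2), 3)) = Mul(-1, Rational(-3, 2)) = Rational(3, 2) ≈ 1.5000)
Add(2738, Mul(-1, Add(Mul(y, 32), -17))) = Add(2738, Mul(-1, Add(Mul(Rational(3, 2), 32), -17))) = Add(2738, Mul(-1, Add(48, -17))) = Add(2738, Mul(-1, 31)) = Add(2738, -31) = 2707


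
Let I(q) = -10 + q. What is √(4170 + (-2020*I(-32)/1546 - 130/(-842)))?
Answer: 5*√17898355163171/325433 ≈ 65.000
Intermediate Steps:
√(4170 + (-2020*I(-32)/1546 - 130/(-842))) = √(4170 + (-2020/(1546/(-10 - 32)) - 130/(-842))) = √(4170 + (-2020/(1546/(-42)) - 130*(-1/842))) = √(4170 + (-2020/(1546*(-1/42)) + 65/421)) = √(4170 + (-2020/(-773/21) + 65/421)) = √(4170 + (-2020*(-21/773) + 65/421)) = √(4170 + (42420/773 + 65/421)) = √(4170 + 17909065/325433) = √(1374964675/325433) = 5*√17898355163171/325433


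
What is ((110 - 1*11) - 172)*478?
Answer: -34894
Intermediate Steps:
((110 - 1*11) - 172)*478 = ((110 - 11) - 172)*478 = (99 - 172)*478 = -73*478 = -34894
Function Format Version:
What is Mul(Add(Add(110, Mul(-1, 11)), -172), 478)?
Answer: -34894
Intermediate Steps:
Mul(Add(Add(110, Mul(-1, 11)), -172), 478) = Mul(Add(Add(110, -11), -172), 478) = Mul(Add(99, -172), 478) = Mul(-73, 478) = -34894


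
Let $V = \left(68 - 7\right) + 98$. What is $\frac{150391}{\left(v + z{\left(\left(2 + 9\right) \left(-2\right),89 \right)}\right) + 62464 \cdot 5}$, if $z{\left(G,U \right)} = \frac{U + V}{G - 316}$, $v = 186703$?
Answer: $\frac{25416079}{84334763} \approx 0.30137$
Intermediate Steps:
$V = 159$ ($V = 61 + 98 = 159$)
$z{\left(G,U \right)} = \frac{159 + U}{-316 + G}$ ($z{\left(G,U \right)} = \frac{U + 159}{G - 316} = \frac{159 + U}{-316 + G}$)
$\frac{150391}{\left(v + z{\left(\left(2 + 9\right) \left(-2\right),89 \right)}\right) + 62464 \cdot 5} = \frac{150391}{\left(186703 + \frac{159 + 89}{-316 + \left(2 + 9\right) \left(-2\right)}\right) + 62464 \cdot 5} = \frac{150391}{\left(186703 + \frac{1}{-316 + 11 \left(-2\right)} 248\right) + 312320} = \frac{150391}{\left(186703 + \frac{1}{-316 - 22} \cdot 248\right) + 312320} = \frac{150391}{\left(186703 + \frac{1}{-338} \cdot 248\right) + 312320} = \frac{150391}{\left(186703 - \frac{124}{169}\right) + 312320} = \frac{150391}{\frac{31552683}{169} + 312320} = \frac{150391}{\frac{84334763}{169}} = 150391 \cdot \frac{169}{84334763} = \frac{25416079}{84334763}$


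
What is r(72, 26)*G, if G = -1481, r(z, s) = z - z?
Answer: 0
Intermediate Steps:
r(z, s) = 0
r(72, 26)*G = 0*(-1481) = 0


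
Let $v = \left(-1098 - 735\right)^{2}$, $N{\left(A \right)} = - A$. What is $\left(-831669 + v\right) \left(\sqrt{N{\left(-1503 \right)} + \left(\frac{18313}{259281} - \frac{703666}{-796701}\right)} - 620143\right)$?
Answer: $-1567857935460 + \frac{842740 \sqrt{88031700958263458472978}}{2550239901} \approx -1.5678 \cdot 10^{12}$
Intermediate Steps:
$v = 3359889$ ($v = \left(-1833\right)^{2} = 3359889$)
$\left(-831669 + v\right) \left(\sqrt{N{\left(-1503 \right)} + \left(\frac{18313}{259281} - \frac{703666}{-796701}\right)} - 620143\right) = \left(-831669 + 3359889\right) \left(\sqrt{\left(-1\right) \left(-1503\right) + \left(\frac{18313}{259281} - \frac{703666}{-796701}\right)} - 620143\right) = 2528220 \left(\sqrt{1503 + \left(18313 \cdot \frac{1}{259281} - - \frac{703666}{796701}\right)} - 620143\right) = 2528220 \left(\sqrt{1503 + \left(\frac{18313}{259281} + \frac{703666}{796701}\right)} - 620143\right) = 2528220 \left(\sqrt{1503 + \frac{65679069853}{68856477327}} - 620143\right) = 2528220 \left(\sqrt{\frac{103556964492334}{68856477327}} - 620143\right) = 2528220 \left(\frac{\sqrt{88031700958263458472978}}{7650719703} - 620143\right) = 2528220 \left(-620143 + \frac{\sqrt{88031700958263458472978}}{7650719703}\right) = -1567857935460 + \frac{842740 \sqrt{88031700958263458472978}}{2550239901}$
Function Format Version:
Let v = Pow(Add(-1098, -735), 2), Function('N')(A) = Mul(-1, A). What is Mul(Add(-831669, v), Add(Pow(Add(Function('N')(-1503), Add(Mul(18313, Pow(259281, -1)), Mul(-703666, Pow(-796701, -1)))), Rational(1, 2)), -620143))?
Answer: Add(-1567857935460, Mul(Rational(842740, 2550239901), Pow(88031700958263458472978, Rational(1, 2)))) ≈ -1.5678e+12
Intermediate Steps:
v = 3359889 (v = Pow(-1833, 2) = 3359889)
Mul(Add(-831669, v), Add(Pow(Add(Function('N')(-1503), Add(Mul(18313, Pow(259281, -1)), Mul(-703666, Pow(-796701, -1)))), Rational(1, 2)), -620143)) = Mul(Add(-831669, 3359889), Add(Pow(Add(Mul(-1, -1503), Add(Mul(18313, Pow(259281, -1)), Mul(-703666, Pow(-796701, -1)))), Rational(1, 2)), -620143)) = Mul(2528220, Add(Pow(Add(1503, Add(Mul(18313, Rational(1, 259281)), Mul(-703666, Rational(-1, 796701)))), Rational(1, 2)), -620143)) = Mul(2528220, Add(Pow(Add(1503, Add(Rational(18313, 259281), Rational(703666, 796701))), Rational(1, 2)), -620143)) = Mul(2528220, Add(Pow(Add(1503, Rational(65679069853, 68856477327)), Rational(1, 2)), -620143)) = Mul(2528220, Add(Pow(Rational(103556964492334, 68856477327), Rational(1, 2)), -620143)) = Mul(2528220, Add(Mul(Rational(1, 7650719703), Pow(88031700958263458472978, Rational(1, 2))), -620143)) = Mul(2528220, Add(-620143, Mul(Rational(1, 7650719703), Pow(88031700958263458472978, Rational(1, 2))))) = Add(-1567857935460, Mul(Rational(842740, 2550239901), Pow(88031700958263458472978, Rational(1, 2))))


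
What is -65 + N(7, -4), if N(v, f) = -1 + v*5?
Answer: -31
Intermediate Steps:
N(v, f) = -1 + 5*v
-65 + N(7, -4) = -65 + (-1 + 5*7) = -65 + (-1 + 35) = -65 + 34 = -31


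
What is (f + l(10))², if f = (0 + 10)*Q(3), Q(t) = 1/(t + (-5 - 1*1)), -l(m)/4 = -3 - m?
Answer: 21316/9 ≈ 2368.4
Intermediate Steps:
l(m) = 12 + 4*m (l(m) = -4*(-3 - m) = 12 + 4*m)
Q(t) = 1/(-6 + t) (Q(t) = 1/(t + (-5 - 1)) = 1/(t - 6) = 1/(-6 + t))
f = -10/3 (f = (0 + 10)/(-6 + 3) = 10/(-3) = 10*(-⅓) = -10/3 ≈ -3.3333)
(f + l(10))² = (-10/3 + (12 + 4*10))² = (-10/3 + (12 + 40))² = (-10/3 + 52)² = (146/3)² = 21316/9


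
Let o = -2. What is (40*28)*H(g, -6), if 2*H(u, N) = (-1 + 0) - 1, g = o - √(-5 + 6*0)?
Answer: -1120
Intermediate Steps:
g = -2 - I*√5 (g = -2 - √(-5 + 6*0) = -2 - √(-5 + 0) = -2 - √(-5) = -2 - I*√5 ≈ -2.0 - 2.2361*I)
H(u, N) = -1 (H(u, N) = ((-1 + 0) - 1)/2 = (-1 - 1)/2 = (½)*(-2) = -1)
(40*28)*H(g, -6) = (40*28)*(-1) = 1120*(-1) = -1120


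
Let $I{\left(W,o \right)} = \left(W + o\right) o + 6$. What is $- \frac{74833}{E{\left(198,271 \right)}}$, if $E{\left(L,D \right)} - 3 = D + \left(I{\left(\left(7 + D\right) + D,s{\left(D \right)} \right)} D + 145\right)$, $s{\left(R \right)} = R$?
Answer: $- \frac{74833}{60223665} \approx -0.0012426$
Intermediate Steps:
$I{\left(W,o \right)} = 6 + o \left(W + o\right)$ ($I{\left(W,o \right)} = o \left(W + o\right) + 6 = 6 + o \left(W + o\right)$)
$E{\left(L,D \right)} = 148 + D + D \left(6 + D^{2} + D \left(7 + 2 D\right)\right)$ ($E{\left(L,D \right)} = 3 + \left(D + \left(\left(6 + D^{2} + \left(\left(7 + D\right) + D\right) D\right) D + 145\right)\right) = 3 + \left(D + \left(\left(6 + D^{2} + \left(7 + 2 D\right) D\right) D + 145\right)\right) = 3 + \left(D + \left(\left(6 + D^{2} + D \left(7 + 2 D\right)\right) D + 145\right)\right) = 3 + \left(D + \left(D \left(6 + D^{2} + D \left(7 + 2 D\right)\right) + 145\right)\right) = 3 + \left(D + \left(145 + D \left(6 + D^{2} + D \left(7 + 2 D\right)\right)\right)\right) = 3 + \left(145 + D + D \left(6 + D^{2} + D \left(7 + 2 D\right)\right)\right) = 148 + D + D \left(6 + D^{2} + D \left(7 + 2 D\right)\right)$)
$- \frac{74833}{E{\left(198,271 \right)}} = - \frac{74833}{148 + 3 \cdot 271^{3} + 7 \cdot 271 + 7 \cdot 271^{2}} = - \frac{74833}{148 + 3 \cdot 19902511 + 1897 + 7 \cdot 73441} = - \frac{74833}{148 + 59707533 + 1897 + 514087} = - \frac{74833}{60223665}$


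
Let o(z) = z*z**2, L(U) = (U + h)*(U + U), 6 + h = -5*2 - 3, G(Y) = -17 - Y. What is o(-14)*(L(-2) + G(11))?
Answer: -153664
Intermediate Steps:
h = -19 (h = -6 + (-5*2 - 3) = -6 + (-10 - 3) = -6 - 13 = -19)
L(U) = 2*U*(-19 + U) (L(U) = (U - 19)*(U + U) = (-19 + U)*(2*U) = 2*U*(-19 + U))
o(z) = z**3
o(-14)*(L(-2) + G(11)) = (-14)**3*(2*(-2)*(-19 - 2) + (-17 - 1*11)) = -2744*(2*(-2)*(-21) + (-17 - 11)) = -2744*(84 - 28) = -2744*56 = -153664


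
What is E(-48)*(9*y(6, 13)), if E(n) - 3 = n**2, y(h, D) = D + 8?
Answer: 436023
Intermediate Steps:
y(h, D) = 8 + D
E(n) = 3 + n**2
E(-48)*(9*y(6, 13)) = (3 + (-48)**2)*(9*(8 + 13)) = (3 + 2304)*(9*21) = 2307*189 = 436023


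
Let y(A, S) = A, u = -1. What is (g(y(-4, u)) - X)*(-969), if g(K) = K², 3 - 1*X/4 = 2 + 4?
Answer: -27132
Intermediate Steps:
X = -12 (X = 12 - 4*(2 + 4) = 12 - 4*6 = 12 - 24 = -12)
(g(y(-4, u)) - X)*(-969) = ((-4)² - 1*(-12))*(-969) = (16 + 12)*(-969) = 28*(-969) = -27132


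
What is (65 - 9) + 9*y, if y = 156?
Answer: 1460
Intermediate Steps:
(65 - 9) + 9*y = (65 - 9) + 9*156 = 56 + 1404 = 1460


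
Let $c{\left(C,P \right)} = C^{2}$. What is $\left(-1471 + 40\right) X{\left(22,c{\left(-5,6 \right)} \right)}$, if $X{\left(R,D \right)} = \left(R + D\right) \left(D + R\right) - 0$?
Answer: $-3161079$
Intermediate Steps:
$X{\left(R,D \right)} = \left(D + R\right)^{2}$ ($X{\left(R,D \right)} = \left(D + R\right) \left(D + R\right) + 0 = \left(D + R\right)^{2} + 0 = \left(D + R\right)^{2}$)
$\left(-1471 + 40\right) X{\left(22,c{\left(-5,6 \right)} \right)} = \left(-1471 + 40\right) \left(\left(-5\right)^{2} + 22\right)^{2} = - 1431 \left(25 + 22\right)^{2} = - 1431 \cdot 47^{2} = \left(-1431\right) 2209 = -3161079$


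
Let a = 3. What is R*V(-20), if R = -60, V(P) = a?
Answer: -180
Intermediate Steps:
V(P) = 3
R*V(-20) = -60*3 = -180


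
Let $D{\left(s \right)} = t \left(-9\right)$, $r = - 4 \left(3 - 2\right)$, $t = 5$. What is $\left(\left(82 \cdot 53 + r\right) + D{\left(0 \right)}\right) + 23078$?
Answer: $27375$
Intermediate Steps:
$r = -4$ ($r = \left(-4\right) 1 = -4$)
$D{\left(s \right)} = -45$ ($D{\left(s \right)} = 5 \left(-9\right) = -45$)
$\left(\left(82 \cdot 53 + r\right) + D{\left(0 \right)}\right) + 23078 = \left(\left(82 \cdot 53 - 4\right) - 45\right) + 23078 = \left(\left(4346 - 4\right) - 45\right) + 23078 = \left(4342 - 45\right) + 23078 = 4297 + 23078 = 27375$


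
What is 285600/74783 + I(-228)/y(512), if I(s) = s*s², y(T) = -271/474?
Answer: 24713651869152/1192129 ≈ 2.0731e+7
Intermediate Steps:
y(T) = -271/474 (y(T) = -271*1/474 = -271/474)
I(s) = s³
285600/74783 + I(-228)/y(512) = 285600/74783 + (-228)³/(-271/474) = 285600*(1/74783) - 11852352*(-474/271) = 16800/4399 + 5618014848/271 = 24713651869152/1192129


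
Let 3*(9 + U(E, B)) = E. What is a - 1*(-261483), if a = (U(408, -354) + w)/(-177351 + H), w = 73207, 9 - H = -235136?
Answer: 204219214/781 ≈ 2.6148e+5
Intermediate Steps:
H = 235145 (H = 9 - 1*(-235136) = 9 + 235136 = 235145)
U(E, B) = -9 + E/3
a = 991/781 (a = ((-9 + (1/3)*408) + 73207)/(-177351 + 235145) = ((-9 + 136) + 73207)/57794 = (127 + 73207)*(1/57794) = 73334*(1/57794) = 991/781 ≈ 1.2689)
a - 1*(-261483) = 991/781 - 1*(-261483) = 991/781 + 261483 = 204219214/781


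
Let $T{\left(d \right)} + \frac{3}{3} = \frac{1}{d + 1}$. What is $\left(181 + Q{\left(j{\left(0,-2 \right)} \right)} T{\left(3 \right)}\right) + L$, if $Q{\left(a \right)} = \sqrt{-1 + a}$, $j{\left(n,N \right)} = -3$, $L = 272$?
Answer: $453 - \frac{3 i}{2} \approx 453.0 - 1.5 i$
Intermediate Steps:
$T{\left(d \right)} = -1 + \frac{1}{1 + d}$ ($T{\left(d \right)} = -1 + \frac{1}{d + 1} = -1 + \frac{1}{1 + d}$)
$\left(181 + Q{\left(j{\left(0,-2 \right)} \right)} T{\left(3 \right)}\right) + L = \left(181 + \sqrt{-1 - 3} \left(\left(-1\right) 3 \frac{1}{1 + 3}\right)\right) + 272 = \left(181 + \sqrt{-4} \left(\left(-1\right) 3 \cdot \frac{1}{4}\right)\right) + 272 = \left(181 + 2 i \left(\left(-1\right) 3 \cdot \frac{1}{4}\right)\right) + 272 = \left(181 + 2 i \left(- \frac{3}{4}\right)\right) + 272 = \left(181 - \frac{3 i}{2}\right) + 272 = 453 - \frac{3 i}{2}$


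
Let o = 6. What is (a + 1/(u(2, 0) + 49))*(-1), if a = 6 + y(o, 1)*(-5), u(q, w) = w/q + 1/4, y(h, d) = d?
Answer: -201/197 ≈ -1.0203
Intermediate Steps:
u(q, w) = ¼ + w/q (u(q, w) = w/q + 1*(¼) = w/q + ¼ = ¼ + w/q)
a = 1 (a = 6 + 1*(-5) = 6 - 5 = 1)
(a + 1/(u(2, 0) + 49))*(-1) = (1 + 1/((0 + (¼)*2)/2 + 49))*(-1) = (1 + 1/((0 + ½)/2 + 49))*(-1) = (1 + 1/((½)*(½) + 49))*(-1) = (1 + 1/(¼ + 49))*(-1) = (1 + 1/(197/4))*(-1) = (1 + 4/197)*(-1) = (201/197)*(-1) = -201/197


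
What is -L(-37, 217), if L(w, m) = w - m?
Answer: 254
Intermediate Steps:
-L(-37, 217) = -(-37 - 1*217) = -(-37 - 217) = -1*(-254) = 254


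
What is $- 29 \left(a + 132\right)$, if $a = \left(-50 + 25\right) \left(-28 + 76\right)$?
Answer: $30972$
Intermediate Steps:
$a = -1200$ ($a = \left(-25\right) 48 = -1200$)
$- 29 \left(a + 132\right) = - 29 \left(-1200 + 132\right) = \left(-29\right) \left(-1068\right) = 30972$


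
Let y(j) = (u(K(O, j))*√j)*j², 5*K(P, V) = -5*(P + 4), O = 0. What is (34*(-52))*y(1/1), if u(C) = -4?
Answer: 7072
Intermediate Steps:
K(P, V) = -4 - P (K(P, V) = (-5*(P + 4))/5 = (-5*(4 + P))/5 = (-20 - 5*P)/5 = -4 - P)
y(j) = -4*j^(5/2) (y(j) = (-4*√j)*j² = -4*j^(5/2))
(34*(-52))*y(1/1) = (34*(-52))*(-4*(1/1)^(5/2)) = -(-7072)*1^(5/2) = -(-7072) = -1768*(-4) = 7072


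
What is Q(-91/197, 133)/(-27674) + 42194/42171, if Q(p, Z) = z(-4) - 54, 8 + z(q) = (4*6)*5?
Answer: 582615419/583520127 ≈ 0.99845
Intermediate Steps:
z(q) = 112 (z(q) = -8 + (4*6)*5 = -8 + 24*5 = -8 + 120 = 112)
Q(p, Z) = 58 (Q(p, Z) = 112 - 54 = 58)
Q(-91/197, 133)/(-27674) + 42194/42171 = 58/(-27674) + 42194/42171 = 58*(-1/27674) + 42194*(1/42171) = -29/13837 + 42194/42171 = 582615419/583520127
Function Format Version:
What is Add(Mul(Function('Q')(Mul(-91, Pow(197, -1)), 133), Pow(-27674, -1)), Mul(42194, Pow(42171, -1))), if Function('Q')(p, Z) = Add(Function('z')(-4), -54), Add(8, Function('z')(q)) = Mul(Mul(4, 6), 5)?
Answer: Rational(582615419, 583520127) ≈ 0.99845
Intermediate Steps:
Function('z')(q) = 112 (Function('z')(q) = Add(-8, Mul(Mul(4, 6), 5)) = Add(-8, Mul(24, 5)) = Add(-8, 120) = 112)
Function('Q')(p, Z) = 58 (Function('Q')(p, Z) = Add(112, -54) = 58)
Add(Mul(Function('Q')(Mul(-91, Pow(197, -1)), 133), Pow(-27674, -1)), Mul(42194, Pow(42171, -1))) = Add(Mul(58, Pow(-27674, -1)), Mul(42194, Pow(42171, -1))) = Add(Mul(58, Rational(-1, 27674)), Mul(42194, Rational(1, 42171))) = Add(Rational(-29, 13837), Rational(42194, 42171)) = Rational(582615419, 583520127)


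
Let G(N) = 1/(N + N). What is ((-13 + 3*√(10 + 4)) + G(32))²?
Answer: 1206657/4096 - 2493*√14/32 ≈ 3.0955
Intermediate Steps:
G(N) = 1/(2*N)
((-13 + 3*√(10 + 4)) + G(32))² = ((-13 + 3*√(10 + 4)) + (½)/32)² = ((-13 + 3*√14) + (½)*(1/32))² = ((-13 + 3*√14) + 1/64)² = (-831/64 + 3*√14)²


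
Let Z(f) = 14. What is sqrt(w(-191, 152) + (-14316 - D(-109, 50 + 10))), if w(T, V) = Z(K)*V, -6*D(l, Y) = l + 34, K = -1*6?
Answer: I*sqrt(48802)/2 ≈ 110.46*I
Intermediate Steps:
K = -6
D(l, Y) = -17/3 - l/6 (D(l, Y) = -(l + 34)/6 = -(34 + l)/6 = -17/3 - l/6)
w(T, V) = 14*V
sqrt(w(-191, 152) + (-14316 - D(-109, 50 + 10))) = sqrt(14*152 + (-14316 - (-17/3 - 1/6*(-109)))) = sqrt(2128 + (-14316 - (-17/3 + 109/6))) = sqrt(2128 + (-14316 - 1*25/2)) = sqrt(2128 + (-14316 - 25/2)) = sqrt(2128 - 28657/2) = sqrt(-24401/2) = I*sqrt(48802)/2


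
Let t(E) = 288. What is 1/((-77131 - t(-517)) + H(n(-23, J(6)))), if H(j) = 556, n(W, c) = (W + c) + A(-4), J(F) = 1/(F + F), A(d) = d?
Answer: -1/76863 ≈ -1.3010e-5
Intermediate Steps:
J(F) = 1/(2*F)
n(W, c) = -4 + W + c (n(W, c) = (W + c) - 4 = -4 + W + c)
1/((-77131 - t(-517)) + H(n(-23, J(6)))) = 1/((-77131 - 1*288) + 556) = 1/((-77131 - 288) + 556) = 1/(-77419 + 556) = 1/(-76863) = -1/76863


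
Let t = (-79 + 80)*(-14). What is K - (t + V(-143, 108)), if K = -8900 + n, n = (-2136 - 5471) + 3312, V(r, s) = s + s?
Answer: -13397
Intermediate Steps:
V(r, s) = 2*s
n = -4295 (n = -7607 + 3312 = -4295)
t = -14 (t = 1*(-14) = -14)
K = -13195 (K = -8900 - 4295 = -13195)
K - (t + V(-143, 108)) = -13195 - (-14 + 2*108) = -13195 - (-14 + 216) = -13195 - 1*202 = -13195 - 202 = -13397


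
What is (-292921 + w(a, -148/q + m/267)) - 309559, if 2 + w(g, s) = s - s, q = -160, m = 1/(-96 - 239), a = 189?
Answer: -602482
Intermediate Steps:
m = -1/335 (m = 1/(-335) = -1/335 ≈ -0.0029851)
w(g, s) = -2 (w(g, s) = -2 + (s - s) = -2 + 0 = -2)
(-292921 + w(a, -148/q + m/267)) - 309559 = (-292921 - 2) - 309559 = -292923 - 309559 = -602482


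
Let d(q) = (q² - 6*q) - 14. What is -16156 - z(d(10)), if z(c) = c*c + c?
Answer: -16858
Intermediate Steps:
d(q) = -14 + q² - 6*q
z(c) = c + c² (z(c) = c² + c = c + c²)
-16156 - z(d(10)) = -16156 - (-14 + 10² - 6*10)*(1 + (-14 + 10² - 6*10)) = -16156 - (-14 + 100 - 60)*(1 + (-14 + 100 - 60)) = -16156 - 26*(1 + 26) = -16156 - 26*27 = -16156 - 1*702 = -16156 - 702 = -16858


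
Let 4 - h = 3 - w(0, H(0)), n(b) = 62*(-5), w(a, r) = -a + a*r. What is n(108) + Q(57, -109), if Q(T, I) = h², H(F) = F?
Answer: -309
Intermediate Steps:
n(b) = -310
h = 1 (h = 4 - (3 - 0*(-1 + 0)) = 4 - (3 - 0*(-1)) = 4 - (3 - 1*0) = 4 - (3 + 0) = 4 - 1*3 = 4 - 3 = 1)
Q(T, I) = 1 (Q(T, I) = 1² = 1)
n(108) + Q(57, -109) = -310 + 1 = -309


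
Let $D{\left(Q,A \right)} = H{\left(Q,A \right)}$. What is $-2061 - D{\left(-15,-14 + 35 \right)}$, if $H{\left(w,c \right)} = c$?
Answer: $-2082$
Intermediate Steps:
$D{\left(Q,A \right)} = A$
$-2061 - D{\left(-15,-14 + 35 \right)} = -2061 - \left(-14 + 35\right) = -2061 - 21 = -2082$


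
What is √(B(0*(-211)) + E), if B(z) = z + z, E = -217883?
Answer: I*√217883 ≈ 466.78*I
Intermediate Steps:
B(z) = 2*z
√(B(0*(-211)) + E) = √(2*(0*(-211)) - 217883) = √(2*0 - 217883) = √(0 - 217883) = √(-217883) = I*√217883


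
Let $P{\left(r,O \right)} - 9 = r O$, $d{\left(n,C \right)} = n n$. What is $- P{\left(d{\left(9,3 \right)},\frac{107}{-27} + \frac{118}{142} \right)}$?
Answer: $\frac{17373}{71} \approx 244.69$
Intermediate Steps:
$d{\left(n,C \right)} = n^{2}$
$P{\left(r,O \right)} = 9 + O r$ ($P{\left(r,O \right)} = 9 + r O = 9 + O r$)
$- P{\left(d{\left(9,3 \right)},\frac{107}{-27} + \frac{118}{142} \right)} = - (9 + \left(\frac{107}{-27} + \frac{118}{142}\right) 9^{2}) = - (9 + \left(107 \left(- \frac{1}{27}\right) + 118 \cdot \frac{1}{142}\right) 81) = - (9 + \left(- \frac{107}{27} + \frac{59}{71}\right) 81) = - (9 - \frac{18012}{71}) = \left(-1\right) \left(- \frac{17373}{71}\right) = \frac{17373}{71}$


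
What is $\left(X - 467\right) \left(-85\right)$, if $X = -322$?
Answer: $67065$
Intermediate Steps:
$\left(X - 467\right) \left(-85\right) = \left(-322 - 467\right) \left(-85\right) = \left(-789\right) \left(-85\right) = 67065$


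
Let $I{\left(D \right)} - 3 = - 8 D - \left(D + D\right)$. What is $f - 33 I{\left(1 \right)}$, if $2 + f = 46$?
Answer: $275$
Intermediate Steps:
$f = 44$ ($f = -2 + 46 = 44$)
$I{\left(D \right)} = 3 - 10 D$
$f - 33 I{\left(1 \right)} = 44 - 33 \left(3 - 10\right) = 44 - -231 = 44 + 231 = 275$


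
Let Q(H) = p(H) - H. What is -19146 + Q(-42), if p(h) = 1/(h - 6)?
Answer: -916993/48 ≈ -19104.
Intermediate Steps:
p(h) = 1/(-6 + h)
Q(H) = 1/(-6 + H) - H
-19146 + Q(-42) = -19146 + (1 - 1*(-42)*(-6 - 42))/(-6 - 42) = -19146 + (1 - 1*(-42)*(-48))/(-48) = -19146 - (1 - 2016)/48 = -19146 - 1/48*(-2015) = -19146 + 2015/48 = -916993/48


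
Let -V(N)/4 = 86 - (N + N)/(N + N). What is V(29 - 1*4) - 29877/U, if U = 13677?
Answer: -1560019/4559 ≈ -342.18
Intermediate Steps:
V(N) = -340 (V(N) = -4*(86 - (N + N)/(N + N)) = -4*(86 - 2*N/(2*N)) = -4*(86 - 2*N*1/(2*N)) = -4*(86 - 1*1) = -4*(86 - 1) = -4*85 = -340)
V(29 - 1*4) - 29877/U = -340 - 29877/13677 = -340 - 1*9959/4559 = -340 - 9959/4559 = -1560019/4559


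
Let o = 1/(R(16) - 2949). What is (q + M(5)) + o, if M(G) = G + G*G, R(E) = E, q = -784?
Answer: -2211483/2933 ≈ -754.00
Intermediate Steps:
M(G) = G + G**2
o = -1/2933 (o = 1/(16 - 2949) = 1/(-2933) = -1/2933 ≈ -0.00034095)
(q + M(5)) + o = (-784 + 5*(1 + 5)) - 1/2933 = (-784 + 5*6) - 1/2933 = (-784 + 30) - 1/2933 = -754 - 1/2933 = -2211483/2933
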